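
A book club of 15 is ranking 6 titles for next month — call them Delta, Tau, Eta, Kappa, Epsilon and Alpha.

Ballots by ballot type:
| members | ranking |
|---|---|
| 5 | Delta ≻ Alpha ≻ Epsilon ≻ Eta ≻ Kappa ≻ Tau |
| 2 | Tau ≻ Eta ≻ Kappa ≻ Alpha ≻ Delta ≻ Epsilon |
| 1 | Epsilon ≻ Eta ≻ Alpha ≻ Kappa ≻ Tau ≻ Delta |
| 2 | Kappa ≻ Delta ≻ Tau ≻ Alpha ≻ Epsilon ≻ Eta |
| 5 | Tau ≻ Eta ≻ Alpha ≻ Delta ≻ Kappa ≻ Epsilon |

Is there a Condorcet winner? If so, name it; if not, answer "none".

none

Head-to-head results (15 members):
Delta vs Tau: Delta is ranked higher on 5+2 = 7 ballots, Tau on 8. Tau wins 8–7.
Delta vs Eta: Delta preferred on 5+2 = 7 ballots; Eta wins 8–7.
Delta–Kappa: Delta 10–5.
Delta vs Epsilon: Delta wins 14–1.
Delta vs Alpha: 5+2 = 7 for Delta, 8 for Alpha — Alpha by 8–7.
Tau vs Eta: 9 to 6, Tau.
Tau–Kappa: Kappa 8–7.
Tau vs Epsilon: 9 to 6, Tau.
Tau vs Alpha: Tau is ranked higher on 2+2+5 = 9 ballots, Alpha on 6. Tau wins 9–6.
Eta vs Kappa: Eta wins 13–2.
Eta vs Epsilon: 7 to 8, Epsilon.
Eta vs Alpha: Eta preferred on 2+1+5 = 8 ballots; Eta wins 8–7.
Kappa vs Epsilon: Kappa wins 9–6.
Kappa vs Alpha: Kappa is ranked higher on 2+2 = 4 ballots, Alpha on 11. Alpha wins 11–4.
Epsilon–Alpha: Alpha 14–1.
Each book drops at least one matchup (Delta loses to Tau; Tau loses to Kappa; Eta loses to Tau; Kappa loses to Delta; Epsilon loses to Delta; Alpha loses to Tau); the cycle Delta beats Kappa beats Tau beats Delta rules out a Condorcet winner.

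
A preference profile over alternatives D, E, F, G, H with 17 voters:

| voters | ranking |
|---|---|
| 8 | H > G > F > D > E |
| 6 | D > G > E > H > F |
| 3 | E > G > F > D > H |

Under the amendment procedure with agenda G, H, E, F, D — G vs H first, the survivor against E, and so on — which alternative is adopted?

Round 1: G vs H — 9–8, G advances.
Round 2: G vs E — 14–3, G advances.
Round 3: G vs F — 17–0, G advances.
Round 4: G vs D — 11–6, G advances.
The agenda winner is G.

G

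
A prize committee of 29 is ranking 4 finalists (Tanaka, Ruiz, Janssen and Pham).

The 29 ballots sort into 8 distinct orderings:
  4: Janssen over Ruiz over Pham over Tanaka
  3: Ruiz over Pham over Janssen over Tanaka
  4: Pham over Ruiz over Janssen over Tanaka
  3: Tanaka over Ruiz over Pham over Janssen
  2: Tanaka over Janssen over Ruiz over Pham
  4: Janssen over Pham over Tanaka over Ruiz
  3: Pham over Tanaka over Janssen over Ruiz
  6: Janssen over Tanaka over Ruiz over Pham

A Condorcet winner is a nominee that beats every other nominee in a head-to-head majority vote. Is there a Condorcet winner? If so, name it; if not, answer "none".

Pairwise majorities:
Tanaka vs Ruiz: Tanaka, 18–11.
Tanaka–Janssen: Janssen 21–8.
Tanaka vs Pham: Pham, 18–11.
Ruiz–Janssen: Janssen 19–10.
Ruiz vs Pham: Ruiz, 18–11.
Janssen vs Pham: Janssen wins 16–13.
Only Janssen has no losses; Janssen is the Condorcet winner.

Janssen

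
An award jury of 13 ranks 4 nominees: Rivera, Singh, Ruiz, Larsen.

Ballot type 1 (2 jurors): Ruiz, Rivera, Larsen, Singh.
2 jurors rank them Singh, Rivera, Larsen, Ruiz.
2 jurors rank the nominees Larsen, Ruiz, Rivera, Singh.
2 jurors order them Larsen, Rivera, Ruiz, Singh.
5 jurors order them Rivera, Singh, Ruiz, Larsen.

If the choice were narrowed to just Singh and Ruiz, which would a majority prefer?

Ballots ranking Singh above Ruiz: 2 + 5 = 7.
Ballots ranking Ruiz above Singh: 13 − 7 = 6.
Singh wins the head-to-head 7–6.

Singh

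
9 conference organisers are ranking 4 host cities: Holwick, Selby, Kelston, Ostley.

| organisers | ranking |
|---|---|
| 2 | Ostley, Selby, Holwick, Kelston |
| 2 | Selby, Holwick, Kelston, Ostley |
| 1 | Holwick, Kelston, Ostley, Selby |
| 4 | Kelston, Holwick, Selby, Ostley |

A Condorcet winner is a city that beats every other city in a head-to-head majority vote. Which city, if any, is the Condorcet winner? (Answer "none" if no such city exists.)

Holwick

Check each pair by majority over 9 ballots:
Holwick vs Selby: 5 to 4, Holwick.
Holwick vs Kelston: Holwick is ranked higher on 2+2+1 = 5 ballots, Kelston on 4. Holwick wins 5–4.
Holwick vs Ostley: Holwick preferred on 2+1+4 = 7 ballots; Holwick wins 7–2.
Selby vs Kelston: 2+2 = 4 for Selby, 5 for Kelston — Kelston by 5–4.
Selby vs Ostley: 2+4 = 6 for Selby, 3 for Ostley — Selby by 6–3.
Kelston vs Ostley: Kelston preferred on 2+1+4 = 7 ballots; Kelston wins 7–2.
Holwick wins every pairwise contest, so Holwick is the Condorcet winner.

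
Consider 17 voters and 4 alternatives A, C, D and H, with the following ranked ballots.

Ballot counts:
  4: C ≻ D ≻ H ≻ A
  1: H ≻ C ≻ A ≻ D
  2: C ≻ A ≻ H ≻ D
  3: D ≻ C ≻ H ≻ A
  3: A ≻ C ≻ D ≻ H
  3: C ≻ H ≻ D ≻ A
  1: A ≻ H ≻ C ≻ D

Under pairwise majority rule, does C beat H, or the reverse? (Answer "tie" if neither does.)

Ballots ranking C above H: 4 + 2 + 3 + 3 + 3 = 15.
Ballots ranking H above C: 17 − 15 = 2.
C wins the head-to-head 15–2.

C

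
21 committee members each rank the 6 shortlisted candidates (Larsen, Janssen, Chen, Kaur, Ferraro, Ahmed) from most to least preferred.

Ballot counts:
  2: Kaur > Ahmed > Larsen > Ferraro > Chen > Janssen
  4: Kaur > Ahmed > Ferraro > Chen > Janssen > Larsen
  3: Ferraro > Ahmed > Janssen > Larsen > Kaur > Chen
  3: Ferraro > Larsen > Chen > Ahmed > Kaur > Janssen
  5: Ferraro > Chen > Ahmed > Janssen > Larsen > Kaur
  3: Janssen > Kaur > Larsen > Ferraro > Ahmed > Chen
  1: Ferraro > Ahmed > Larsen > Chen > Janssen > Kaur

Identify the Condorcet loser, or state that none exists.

none

Head-to-head results (21 committee members):
Larsen vs Janssen: 6 to 15, Janssen.
Larsen vs Chen: Larsen, 12–9.
Larsen vs Kaur: 3+3+5+1 = 12 for Larsen, 9 for Kaur — Larsen by 12–9.
Larsen vs Ferraro: 5 to 16, Ferraro.
Larsen vs Ahmed: Larsen is ranked higher on 3+3 = 6 ballots, Ahmed on 15. Ahmed wins 15–6.
Janssen vs Chen: Chen, 15–6.
Janssen vs Kaur: Janssen wins 12–9.
Janssen–Ferraro: Ferraro 18–3.
Janssen–Ahmed: Ahmed 18–3.
Chen vs Kaur: Kaur wins 12–9.
Chen vs Ferraro: 0 to 21, Ferraro.
Chen vs Ahmed: Chen preferred on 3+5 = 8 ballots; Ahmed wins 13–8.
Kaur vs Ferraro: Ferraro, 12–9.
Kaur vs Ahmed: 9 to 12, Ahmed.
Ferraro vs Ahmed: Ferraro is ranked higher on 3+3+5+3+1 = 15 ballots, Ahmed on 6. Ferraro wins 15–6.
Each candidate has at least one pairwise win (Larsen beats Chen; Janssen beats Larsen; Chen beats Janssen; Kaur beats Chen; Ferraro beats Larsen; Ahmed beats Larsen) — no Condorcet loser.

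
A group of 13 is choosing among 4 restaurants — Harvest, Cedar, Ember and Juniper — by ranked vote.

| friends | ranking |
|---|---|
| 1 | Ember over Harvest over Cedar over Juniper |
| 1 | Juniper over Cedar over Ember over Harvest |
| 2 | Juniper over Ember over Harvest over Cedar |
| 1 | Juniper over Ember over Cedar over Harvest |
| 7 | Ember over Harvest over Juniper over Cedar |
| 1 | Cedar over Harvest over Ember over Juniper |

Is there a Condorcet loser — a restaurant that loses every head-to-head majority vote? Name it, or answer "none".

Head-to-head results (13 friends):
Harvest vs Cedar: Harvest wins 10–3.
Harvest vs Ember: 1 to 12, Ember.
Harvest vs Juniper: 9 to 4, Harvest.
Cedar vs Ember: 2 to 11, Ember.
Cedar vs Juniper: Juniper wins 11–2.
Ember vs Juniper: Ember wins 9–4.
Cedar loses to every other restaurant — it is the Condorcet loser.

Cedar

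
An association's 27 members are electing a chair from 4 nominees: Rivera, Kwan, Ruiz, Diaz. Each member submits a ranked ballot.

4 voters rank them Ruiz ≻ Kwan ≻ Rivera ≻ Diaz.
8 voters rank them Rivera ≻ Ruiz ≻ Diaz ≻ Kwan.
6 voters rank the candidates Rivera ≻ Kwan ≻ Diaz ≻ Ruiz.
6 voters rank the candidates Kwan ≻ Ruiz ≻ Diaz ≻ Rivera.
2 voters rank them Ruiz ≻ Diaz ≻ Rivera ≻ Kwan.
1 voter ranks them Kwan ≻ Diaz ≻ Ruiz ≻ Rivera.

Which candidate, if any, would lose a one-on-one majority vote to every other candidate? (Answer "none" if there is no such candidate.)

Pairwise majorities:
Rivera vs Kwan: Rivera preferred on 8+6+2 = 16 ballots; Rivera wins 16–11.
Rivera vs Ruiz: Rivera, 14–13.
Rivera–Diaz: Rivera 18–9.
Kwan vs Ruiz: Ruiz wins 14–13.
Kwan vs Diaz: Kwan wins 17–10.
Ruiz vs Diaz: Ruiz wins 20–7.
Diaz loses to every other candidate — it is the Condorcet loser.

Diaz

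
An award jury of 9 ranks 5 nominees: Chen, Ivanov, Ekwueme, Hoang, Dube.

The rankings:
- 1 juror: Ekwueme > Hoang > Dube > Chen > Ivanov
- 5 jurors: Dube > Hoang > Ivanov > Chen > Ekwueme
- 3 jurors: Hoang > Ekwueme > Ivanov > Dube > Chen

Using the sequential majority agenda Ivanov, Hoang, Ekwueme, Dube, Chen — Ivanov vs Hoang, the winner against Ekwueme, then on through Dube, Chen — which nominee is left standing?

Dube

Round 1: Ivanov vs Hoang — 0–9, Hoang advances.
Round 2: Hoang vs Ekwueme — 8–1, Hoang advances.
Round 3: Hoang vs Dube — 4–5, Dube advances.
Round 4: Dube vs Chen — 9–0, Dube advances.
Dube survives the agenda.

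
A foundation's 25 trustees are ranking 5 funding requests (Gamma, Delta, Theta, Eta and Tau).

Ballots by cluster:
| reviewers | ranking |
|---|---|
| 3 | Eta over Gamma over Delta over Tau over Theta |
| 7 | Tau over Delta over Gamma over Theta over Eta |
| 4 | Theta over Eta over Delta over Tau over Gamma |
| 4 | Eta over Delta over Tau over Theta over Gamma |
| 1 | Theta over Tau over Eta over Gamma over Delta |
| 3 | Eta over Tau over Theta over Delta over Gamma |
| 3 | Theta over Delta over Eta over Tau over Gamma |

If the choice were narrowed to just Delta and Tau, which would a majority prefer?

Delta

Ballots ranking Delta above Tau: 3 + 4 + 4 + 3 = 14.
Ballots ranking Tau above Delta: 25 − 14 = 11.
Delta wins the head-to-head 14–11.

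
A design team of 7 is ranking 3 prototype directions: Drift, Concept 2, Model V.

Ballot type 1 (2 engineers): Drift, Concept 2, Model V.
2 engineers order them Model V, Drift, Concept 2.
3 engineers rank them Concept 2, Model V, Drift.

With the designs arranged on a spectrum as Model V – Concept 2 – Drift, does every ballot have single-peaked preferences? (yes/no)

no

Axis positions: Model V=1, Concept 2=2, Drift=3.
Ballot type 1 (peak Drift at position 3): ranking walks positions 3-2-1, expanding outward from the peak — single-peaked.
Ballot type 2: ranking walks positions 1-3-2; Drift is ranked above Concept 2 even though Concept 2 lies between Drift and the peak Model V on the axis — preferences dip and rise again. Not single-peaked.
Ballot type 3 (peak Concept 2 at position 2): ranking walks positions 2-1-3, expanding outward from the peak — single-peaked.
Ballot type 2 violates single-peakedness, so the profile is not single-peaked on this axis.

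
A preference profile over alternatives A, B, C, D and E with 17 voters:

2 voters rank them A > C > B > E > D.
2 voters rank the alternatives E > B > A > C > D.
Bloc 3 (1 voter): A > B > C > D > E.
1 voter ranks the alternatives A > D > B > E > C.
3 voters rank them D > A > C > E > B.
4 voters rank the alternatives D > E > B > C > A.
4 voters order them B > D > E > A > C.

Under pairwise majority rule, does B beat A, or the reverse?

Ballots ranking B above A: 2 + 4 + 4 = 10.
Ballots ranking A above B: 17 − 10 = 7.
B wins the head-to-head 10–7.

B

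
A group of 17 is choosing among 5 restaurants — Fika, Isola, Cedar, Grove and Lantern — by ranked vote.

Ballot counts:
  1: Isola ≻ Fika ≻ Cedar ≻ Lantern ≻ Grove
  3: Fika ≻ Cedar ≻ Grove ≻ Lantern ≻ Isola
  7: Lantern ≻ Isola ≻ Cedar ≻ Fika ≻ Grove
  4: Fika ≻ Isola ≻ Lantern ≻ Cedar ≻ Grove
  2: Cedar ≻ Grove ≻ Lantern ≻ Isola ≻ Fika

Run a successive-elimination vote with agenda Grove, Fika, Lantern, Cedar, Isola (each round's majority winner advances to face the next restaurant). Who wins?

Round 1: Grove vs Fika — 2–15, Fika advances.
Round 2: Fika vs Lantern — 8–9, Lantern advances.
Round 3: Lantern vs Cedar — 11–6, Lantern advances.
Round 4: Lantern vs Isola — 12–5, Lantern advances.
Lantern survives the agenda.

Lantern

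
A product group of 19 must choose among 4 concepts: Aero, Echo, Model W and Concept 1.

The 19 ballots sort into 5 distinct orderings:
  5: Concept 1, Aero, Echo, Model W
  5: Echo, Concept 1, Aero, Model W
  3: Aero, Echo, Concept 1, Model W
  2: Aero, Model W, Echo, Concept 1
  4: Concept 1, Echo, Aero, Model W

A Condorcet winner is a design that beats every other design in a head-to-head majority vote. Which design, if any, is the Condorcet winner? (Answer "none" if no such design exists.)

Pairwise majorities:
Aero vs Echo: 10 to 9, Aero.
Aero–Model W: Aero 19–0.
Aero–Concept 1: Concept 1 14–5.
Echo vs Model W: 17 to 2, Echo.
Echo–Concept 1: Echo 10–9.
Model W vs Concept 1: 2 for Model W, 17 for Concept 1 — Concept 1 by 17–2.
Every design loses at least once (Aero loses to Concept 1; Echo loses to Aero; Model W loses to Aero; Concept 1 loses to Echo). The majority relation contains the cycle Aero > Echo > Concept 1 > Aero, so there is no Condorcet winner.

none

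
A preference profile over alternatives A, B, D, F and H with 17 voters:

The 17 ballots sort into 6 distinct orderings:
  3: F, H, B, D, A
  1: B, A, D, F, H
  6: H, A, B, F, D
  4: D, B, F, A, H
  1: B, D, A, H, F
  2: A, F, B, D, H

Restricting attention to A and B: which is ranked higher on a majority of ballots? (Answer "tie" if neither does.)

Ballots ranking A above B: 6 + 2 = 8.
Ballots ranking B above A: 17 − 8 = 9.
B wins the head-to-head 9–8.

B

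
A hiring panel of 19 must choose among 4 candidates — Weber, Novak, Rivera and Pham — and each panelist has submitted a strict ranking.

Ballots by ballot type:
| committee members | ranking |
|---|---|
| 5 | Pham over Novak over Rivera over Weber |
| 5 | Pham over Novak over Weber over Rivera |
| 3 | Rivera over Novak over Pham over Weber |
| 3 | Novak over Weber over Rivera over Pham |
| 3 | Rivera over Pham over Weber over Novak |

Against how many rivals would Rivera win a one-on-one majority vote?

Rivera against each rival (19 committee members):
Rivera–Weber: Rivera 11–8.
Rivera–Novak: Novak 13–6.
Rivera vs Pham: Pham wins 10–9.
Rivera beats Weber; loses to Novak, Pham — 1 pairwise win.

1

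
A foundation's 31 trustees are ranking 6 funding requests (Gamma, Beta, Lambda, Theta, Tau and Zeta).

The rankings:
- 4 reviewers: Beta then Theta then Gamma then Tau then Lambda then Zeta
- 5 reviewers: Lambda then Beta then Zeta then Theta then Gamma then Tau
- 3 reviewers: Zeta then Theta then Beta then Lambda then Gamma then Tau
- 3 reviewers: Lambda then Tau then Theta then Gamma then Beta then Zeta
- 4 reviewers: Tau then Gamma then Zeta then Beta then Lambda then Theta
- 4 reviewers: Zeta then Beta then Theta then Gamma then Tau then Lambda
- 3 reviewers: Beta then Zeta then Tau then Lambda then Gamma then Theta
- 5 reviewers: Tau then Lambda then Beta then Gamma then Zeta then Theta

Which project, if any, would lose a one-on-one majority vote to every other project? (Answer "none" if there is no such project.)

Head-to-head results (31 reviewers):
Gamma–Beta: Beta 24–7.
Gamma–Lambda: Lambda 19–12.
Gamma vs Theta: Theta wins 19–12.
Gamma vs Tau: Gamma wins 16–15.
Gamma vs Zeta: 4+3+4+5 = 16 for Gamma, 15 for Zeta — Gamma by 16–15.
Beta vs Lambda: 4+3+4+4+3 = 18 for Beta, 13 for Lambda — Beta by 18–13.
Beta vs Theta: 4+5+4+4+3+5 = 25 for Beta, 6 for Theta — Beta by 25–6.
Beta vs Tau: Beta preferred on 4+5+3+4+3 = 19 ballots; Beta wins 19–12.
Beta vs Zeta: 20 to 11, Beta.
Lambda vs Theta: Lambda, 20–11.
Lambda vs Tau: Tau, 20–11.
Lambda vs Zeta: 17 to 14, Lambda.
Theta vs Tau: Theta, 16–15.
Theta vs Zeta: Theta preferred on 4+3 = 7 ballots; Zeta wins 24–7.
Tau vs Zeta: Tau preferred on 4+3+4+5 = 16 ballots; Tau wins 16–15.
Every project wins at least one matchup (Gamma beats Tau; Beta beats Gamma; Lambda beats Gamma; Theta beats Gamma; Tau beats Lambda; Zeta beats Theta), so there is no Condorcet loser.

none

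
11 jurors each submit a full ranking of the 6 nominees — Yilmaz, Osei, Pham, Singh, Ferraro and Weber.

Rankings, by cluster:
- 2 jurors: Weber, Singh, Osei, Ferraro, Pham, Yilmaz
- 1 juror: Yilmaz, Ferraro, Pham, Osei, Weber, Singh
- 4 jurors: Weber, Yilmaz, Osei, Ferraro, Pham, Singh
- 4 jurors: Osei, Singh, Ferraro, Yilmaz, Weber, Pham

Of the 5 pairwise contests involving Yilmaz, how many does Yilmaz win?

1

Yilmaz against each rival (11 jurors):
Yilmaz vs Osei: Osei, 6–5.
Yilmaz vs Pham: 1+4+4 = 9 for Yilmaz, 2 for Pham — Yilmaz by 9–2.
Yilmaz vs Singh: Yilmaz is ranked higher on 1+4 = 5 ballots, Singh on 6. Singh wins 6–5.
Yilmaz vs Ferraro: 5 to 6, Ferraro.
Yilmaz vs Weber: Weber wins 6–5.
Yilmaz beats Pham; loses to Osei, Singh, Ferraro, Weber — 1 pairwise win.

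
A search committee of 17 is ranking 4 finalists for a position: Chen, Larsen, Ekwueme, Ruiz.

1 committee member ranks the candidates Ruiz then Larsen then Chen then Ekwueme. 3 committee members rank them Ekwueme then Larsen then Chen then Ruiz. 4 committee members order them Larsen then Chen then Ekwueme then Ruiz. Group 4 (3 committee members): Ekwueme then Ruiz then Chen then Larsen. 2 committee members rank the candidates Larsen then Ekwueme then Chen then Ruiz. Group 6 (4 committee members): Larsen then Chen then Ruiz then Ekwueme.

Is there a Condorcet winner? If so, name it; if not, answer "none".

Larsen

Pairwise majorities:
Chen vs Larsen: 3 for Chen, 14 for Larsen — Larsen by 14–3.
Chen vs Ekwueme: 9 to 8, Chen.
Chen vs Ruiz: Chen preferred on 3+4+2+4 = 13 ballots; Chen wins 13–4.
Larsen vs Ekwueme: Larsen, 11–6.
Larsen vs Ruiz: Larsen wins 13–4.
Ekwueme vs Ruiz: 3+4+3+2 = 12 for Ekwueme, 5 for Ruiz — Ekwueme by 12–5.
Only Larsen has no losses; Larsen is the Condorcet winner.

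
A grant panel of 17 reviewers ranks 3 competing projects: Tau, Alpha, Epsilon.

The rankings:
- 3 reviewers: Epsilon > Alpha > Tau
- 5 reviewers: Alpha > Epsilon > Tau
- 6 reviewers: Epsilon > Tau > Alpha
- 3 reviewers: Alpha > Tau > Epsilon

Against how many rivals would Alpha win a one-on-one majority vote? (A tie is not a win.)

Alpha against each rival (17 reviewers):
Alpha–Tau: Alpha 11–6.
Alpha vs Epsilon: Epsilon, 9–8.
Alpha beats Tau; loses to Epsilon — 1 pairwise win.

1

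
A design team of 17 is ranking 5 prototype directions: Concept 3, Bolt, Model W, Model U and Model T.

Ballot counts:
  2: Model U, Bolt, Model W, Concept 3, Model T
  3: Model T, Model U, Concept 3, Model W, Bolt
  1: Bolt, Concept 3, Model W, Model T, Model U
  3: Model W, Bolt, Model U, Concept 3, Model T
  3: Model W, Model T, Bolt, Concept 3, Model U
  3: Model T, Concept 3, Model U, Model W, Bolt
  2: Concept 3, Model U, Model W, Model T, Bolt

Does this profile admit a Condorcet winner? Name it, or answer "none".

none

Check each pair by majority over 17 ballots:
Concept 3 vs Bolt: Concept 3 preferred on 3+3+2 = 8 ballots; Bolt wins 9–8.
Concept 3 vs Model W: Concept 3, 9–8.
Concept 3 vs Model U: Concept 3 is ranked higher on 1+3+3+2 = 9 ballots, Model U on 8. Concept 3 wins 9–8.
Concept 3–Model T: Model T 9–8.
Bolt vs Model W: Bolt preferred on 2+1 = 3 ballots; Model W wins 14–3.
Bolt vs Model U: Bolt preferred on 1+3+3 = 7 ballots; Model U wins 10–7.
Bolt vs Model T: Bolt is ranked higher on 2+1+3 = 6 ballots, Model T on 11. Model T wins 11–6.
Model W vs Model U: Model U wins 10–7.
Model W vs Model T: Model W is ranked higher on 2+1+3+3+2 = 11 ballots, Model T on 6. Model W wins 11–6.
Model U vs Model T: Model T wins 10–7.
No design is unbeaten: Concept 3 loses to Bolt; Bolt loses to Model W; Model W loses to Concept 3; Model U loses to Concept 3; Model T loses to Model W. In particular Concept 3 beats Model W beats Bolt beats Concept 3 is a majority cycle — no Condorcet winner exists.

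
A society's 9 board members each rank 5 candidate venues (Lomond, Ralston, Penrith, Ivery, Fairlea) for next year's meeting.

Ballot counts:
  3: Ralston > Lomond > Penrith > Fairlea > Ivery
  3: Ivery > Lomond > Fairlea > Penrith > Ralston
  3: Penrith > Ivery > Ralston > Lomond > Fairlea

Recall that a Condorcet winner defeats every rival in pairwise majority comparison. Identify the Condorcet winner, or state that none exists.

none

Pairwise majorities:
Lomond–Ralston: Ralston 6–3.
Lomond vs Penrith: Lomond, 6–3.
Lomond vs Ivery: Ivery, 6–3.
Lomond vs Fairlea: Lomond, 9–0.
Ralston vs Penrith: 3 for Ralston, 6 for Penrith — Penrith by 6–3.
Ralston vs Ivery: Ralston is ranked higher on 3 ballots, Ivery on 6. Ivery wins 6–3.
Ralston–Fairlea: Ralston 6–3.
Penrith vs Ivery: Penrith wins 6–3.
Penrith–Fairlea: Penrith 6–3.
Ivery vs Fairlea: Ivery wins 6–3.
Every city loses at least once (Lomond loses to Ralston; Ralston loses to Penrith; Penrith loses to Lomond; Ivery loses to Penrith; Fairlea loses to Lomond). The majority relation contains the cycle Lomond → Penrith → Ralston → Lomond, so there is no Condorcet winner.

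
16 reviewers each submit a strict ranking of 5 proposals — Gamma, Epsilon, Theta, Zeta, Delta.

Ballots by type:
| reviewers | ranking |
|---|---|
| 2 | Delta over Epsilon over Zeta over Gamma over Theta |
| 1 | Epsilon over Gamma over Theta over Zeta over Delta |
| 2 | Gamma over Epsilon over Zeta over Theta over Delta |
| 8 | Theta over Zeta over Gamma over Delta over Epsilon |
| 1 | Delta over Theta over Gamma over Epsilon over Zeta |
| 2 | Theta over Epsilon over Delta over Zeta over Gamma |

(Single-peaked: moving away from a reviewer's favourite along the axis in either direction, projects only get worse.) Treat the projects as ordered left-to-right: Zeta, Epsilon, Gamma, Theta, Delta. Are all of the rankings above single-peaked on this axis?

Axis positions: Zeta=1, Epsilon=2, Gamma=3, Theta=4, Delta=5.
Type 1: ranking walks positions 5-2-1-3-4; Epsilon is ranked above Theta even though Theta lies between Epsilon and the peak Delta on the axis — preferences dip and rise again. Not single-peaked.
Type 2 (peak Epsilon at position 2): ranking walks positions 2-3-4-1-5, expanding outward from the peak — single-peaked.
Type 3 (peak Gamma at position 3): ranking walks positions 3-2-1-4-5, expanding outward from the peak — single-peaked.
Type 4: ranking walks positions 4-1-3-5-2; Zeta is ranked above Gamma even though Gamma lies between Zeta and the peak Theta on the axis — preferences dip and rise again. Not single-peaked.
Type 5 (peak Delta at position 5): ranking walks positions 5-4-3-2-1, expanding outward from the peak — single-peaked.
Type 6: ranking walks positions 4-2-5-1-3; Epsilon is ranked above Gamma even though Gamma lies between Epsilon and the peak Theta on the axis — preferences dip and rise again. Not single-peaked.
Type 1 violates single-peakedness, so the profile is not single-peaked on this axis.

no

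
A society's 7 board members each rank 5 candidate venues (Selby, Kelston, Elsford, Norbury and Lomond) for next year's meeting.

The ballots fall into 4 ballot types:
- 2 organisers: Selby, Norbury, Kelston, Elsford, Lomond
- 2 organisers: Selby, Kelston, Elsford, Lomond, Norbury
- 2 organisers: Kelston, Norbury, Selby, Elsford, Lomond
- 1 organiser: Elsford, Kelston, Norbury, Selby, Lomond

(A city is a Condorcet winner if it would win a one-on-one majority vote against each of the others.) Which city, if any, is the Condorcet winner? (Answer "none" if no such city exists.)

Head-to-head results (7 organisers):
Selby vs Kelston: 4 to 3, Selby.
Selby vs Elsford: 2+2+2 = 6 for Selby, 1 for Elsford — Selby by 6–1.
Selby–Norbury: Selby 4–3.
Selby vs Lomond: Selby preferred on 2+2+2+1 = 7 ballots; Selby wins 7–0.
Kelston vs Elsford: 2+2+2 = 6 for Kelston, 1 for Elsford — Kelston by 6–1.
Kelston vs Norbury: 5 to 2, Kelston.
Kelston vs Lomond: 2+2+2+1 = 7 for Kelston, 0 for Lomond — Kelston by 7–0.
Elsford vs Norbury: Norbury wins 4–3.
Elsford–Lomond: Elsford 7–0.
Norbury vs Lomond: 2+2+1 = 5 for Norbury, 2 for Lomond — Norbury by 5–2.
Selby wins every pairwise contest, so Selby is the Condorcet winner.

Selby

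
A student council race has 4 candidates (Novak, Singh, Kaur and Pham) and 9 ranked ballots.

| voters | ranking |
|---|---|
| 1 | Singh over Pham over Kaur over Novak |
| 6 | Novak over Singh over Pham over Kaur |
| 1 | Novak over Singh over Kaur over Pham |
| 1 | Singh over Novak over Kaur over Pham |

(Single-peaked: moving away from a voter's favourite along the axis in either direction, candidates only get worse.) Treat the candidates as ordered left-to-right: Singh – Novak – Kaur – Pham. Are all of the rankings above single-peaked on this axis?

Axis positions: Singh=1, Novak=2, Kaur=3, Pham=4.
Group 1: ranking walks positions 1-4-3-2; Pham is ranked above Novak even though Novak lies between Pham and the peak Singh on the axis — preferences dip and rise again. Not single-peaked.
Group 2: ranking walks positions 2-1-4-3; Pham is ranked above Kaur even though Kaur lies between Pham and the peak Novak on the axis — preferences dip and rise again. Not single-peaked.
Group 3 (peak Novak at position 2): ranking walks positions 2-1-3-4, expanding outward from the peak — single-peaked.
Group 4 (peak Singh at position 1): ranking walks positions 1-2-3-4, expanding outward from the peak — single-peaked.
Group 1 violates single-peakedness, so the profile is not single-peaked on this axis.

no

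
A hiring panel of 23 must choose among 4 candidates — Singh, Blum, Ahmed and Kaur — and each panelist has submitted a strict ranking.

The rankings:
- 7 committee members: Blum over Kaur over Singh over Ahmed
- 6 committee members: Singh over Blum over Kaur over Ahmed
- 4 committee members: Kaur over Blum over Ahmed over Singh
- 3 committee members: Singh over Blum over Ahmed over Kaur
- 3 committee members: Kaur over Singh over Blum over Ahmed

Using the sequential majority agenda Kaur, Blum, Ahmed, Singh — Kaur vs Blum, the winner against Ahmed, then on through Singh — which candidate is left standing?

Singh

Round 1: Kaur vs Blum — 7–16, Blum advances.
Round 2: Blum vs Ahmed — 23–0, Blum advances.
Round 3: Blum vs Singh — 11–12, Singh advances.
Singh survives the agenda.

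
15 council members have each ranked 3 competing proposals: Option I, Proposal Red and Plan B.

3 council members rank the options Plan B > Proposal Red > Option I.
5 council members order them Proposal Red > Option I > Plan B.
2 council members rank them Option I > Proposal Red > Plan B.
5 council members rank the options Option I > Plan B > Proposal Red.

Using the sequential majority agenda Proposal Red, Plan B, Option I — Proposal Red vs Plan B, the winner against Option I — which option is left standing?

Option I

Round 1: Proposal Red vs Plan B — 7–8, Plan B advances.
Round 2: Plan B vs Option I — 3–12, Option I advances.
Option I survives the agenda.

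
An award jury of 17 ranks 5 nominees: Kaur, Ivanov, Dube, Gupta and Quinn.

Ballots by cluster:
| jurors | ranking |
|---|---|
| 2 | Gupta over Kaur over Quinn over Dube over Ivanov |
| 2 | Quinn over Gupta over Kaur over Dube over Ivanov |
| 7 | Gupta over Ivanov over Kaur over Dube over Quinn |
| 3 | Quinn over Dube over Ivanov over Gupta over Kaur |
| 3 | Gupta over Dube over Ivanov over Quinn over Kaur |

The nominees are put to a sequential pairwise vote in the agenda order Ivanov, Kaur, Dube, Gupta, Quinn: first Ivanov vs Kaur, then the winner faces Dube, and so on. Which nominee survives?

Round 1: Ivanov vs Kaur — 13–4, Ivanov advances.
Round 2: Ivanov vs Dube — 7–10, Dube advances.
Round 3: Dube vs Gupta — 3–14, Gupta advances.
Round 4: Gupta vs Quinn — 12–5, Gupta advances.
The agenda winner is Gupta.

Gupta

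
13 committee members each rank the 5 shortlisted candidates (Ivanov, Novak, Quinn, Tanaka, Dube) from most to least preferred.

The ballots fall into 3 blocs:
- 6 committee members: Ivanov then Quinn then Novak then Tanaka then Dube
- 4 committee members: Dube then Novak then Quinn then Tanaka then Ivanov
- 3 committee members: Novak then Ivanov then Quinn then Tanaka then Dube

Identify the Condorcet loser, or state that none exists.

Dube

Head-to-head results (13 committee members):
Ivanov vs Novak: Novak, 7–6.
Ivanov vs Quinn: 9 to 4, Ivanov.
Ivanov vs Tanaka: 9 to 4, Ivanov.
Ivanov vs Dube: Ivanov wins 9–4.
Novak vs Quinn: Novak preferred on 4+3 = 7 ballots; Novak wins 7–6.
Novak vs Tanaka: Novak wins 13–0.
Novak vs Dube: Novak, 9–4.
Quinn vs Tanaka: Quinn, 13–0.
Quinn–Dube: Quinn 9–4.
Tanaka vs Dube: Tanaka is ranked higher on 6+3 = 9 ballots, Dube on 4. Tanaka wins 9–4.
Dube loses to every other candidate — it is the Condorcet loser.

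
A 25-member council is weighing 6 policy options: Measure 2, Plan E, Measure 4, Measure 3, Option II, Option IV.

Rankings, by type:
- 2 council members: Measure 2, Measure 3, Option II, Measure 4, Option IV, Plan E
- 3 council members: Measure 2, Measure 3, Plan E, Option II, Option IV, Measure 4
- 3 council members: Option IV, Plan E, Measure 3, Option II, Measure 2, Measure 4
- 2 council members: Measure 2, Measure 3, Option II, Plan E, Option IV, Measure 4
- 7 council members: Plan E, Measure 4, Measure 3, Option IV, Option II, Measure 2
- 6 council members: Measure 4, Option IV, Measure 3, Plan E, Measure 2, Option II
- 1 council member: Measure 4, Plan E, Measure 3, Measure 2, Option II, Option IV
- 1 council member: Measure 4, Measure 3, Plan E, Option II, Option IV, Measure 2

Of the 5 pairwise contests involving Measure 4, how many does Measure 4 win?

4

Measure 4 against each rival (25 council members):
Measure 4 vs Measure 2: Measure 4, 15–10.
Measure 4 vs Plan E: 2+6+1+1 = 10 for Measure 4, 15 for Plan E — Plan E by 15–10.
Measure 4 vs Measure 3: 7+6+1+1 = 15 for Measure 4, 10 for Measure 3 — Measure 4 by 15–10.
Measure 4 vs Option II: Measure 4 is ranked higher on 7+6+1+1 = 15 ballots, Option II on 10. Measure 4 wins 15–10.
Measure 4 vs Option IV: Measure 4 wins 17–8.
Measure 4 beats Measure 2, Measure 3, Option II, Option IV; loses to Plan E — 4 pairwise wins.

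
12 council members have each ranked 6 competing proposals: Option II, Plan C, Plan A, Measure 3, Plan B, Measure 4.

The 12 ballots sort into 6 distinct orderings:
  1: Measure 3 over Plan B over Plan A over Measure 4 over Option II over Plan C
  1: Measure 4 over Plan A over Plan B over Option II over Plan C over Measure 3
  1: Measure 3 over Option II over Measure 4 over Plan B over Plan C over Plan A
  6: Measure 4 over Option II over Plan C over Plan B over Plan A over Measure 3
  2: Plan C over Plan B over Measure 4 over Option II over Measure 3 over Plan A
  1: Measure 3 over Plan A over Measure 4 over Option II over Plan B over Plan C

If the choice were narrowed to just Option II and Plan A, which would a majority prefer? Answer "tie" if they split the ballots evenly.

Ballots ranking Option II above Plan A: 1 + 6 + 2 = 9.
Ballots ranking Plan A above Option II: 12 − 9 = 3.
Option II wins the head-to-head 9–3.

Option II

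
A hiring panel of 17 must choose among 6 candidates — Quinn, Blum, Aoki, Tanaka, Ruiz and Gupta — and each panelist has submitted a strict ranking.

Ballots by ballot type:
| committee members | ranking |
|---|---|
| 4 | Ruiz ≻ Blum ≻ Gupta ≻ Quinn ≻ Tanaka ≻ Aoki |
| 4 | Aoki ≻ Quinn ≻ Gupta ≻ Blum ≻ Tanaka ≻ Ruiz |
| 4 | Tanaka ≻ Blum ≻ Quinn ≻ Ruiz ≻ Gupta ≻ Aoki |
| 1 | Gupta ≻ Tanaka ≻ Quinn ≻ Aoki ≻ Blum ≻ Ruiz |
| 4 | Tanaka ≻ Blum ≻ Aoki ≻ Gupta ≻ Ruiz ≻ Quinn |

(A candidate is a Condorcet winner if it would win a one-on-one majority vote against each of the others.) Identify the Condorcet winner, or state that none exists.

none

Head-to-head results (17 committee members):
Quinn vs Blum: 4+1 = 5 for Quinn, 12 for Blum — Blum by 12–5.
Quinn vs Aoki: 4+4+1 = 9 for Quinn, 8 for Aoki — Quinn by 9–8.
Quinn vs Tanaka: 8 to 9, Tanaka.
Quinn vs Ruiz: Quinn wins 9–8.
Quinn vs Gupta: Quinn preferred on 4+4 = 8 ballots; Gupta wins 9–8.
Blum vs Aoki: 12 to 5, Blum.
Blum vs Tanaka: 4+4 = 8 for Blum, 9 for Tanaka — Tanaka by 9–8.
Blum vs Ruiz: Blum is ranked higher on 4+4+1+4 = 13 ballots, Ruiz on 4. Blum wins 13–4.
Blum vs Gupta: Blum preferred on 4+4+4 = 12 ballots; Blum wins 12–5.
Aoki vs Tanaka: 4 for Aoki, 13 for Tanaka — Tanaka by 13–4.
Aoki vs Ruiz: Aoki, 9–8.
Aoki vs Gupta: Aoki preferred on 4+4 = 8 ballots; Gupta wins 9–8.
Tanaka vs Ruiz: 13 to 4, Tanaka.
Tanaka vs Gupta: Gupta, 9–8.
Ruiz–Gupta: Gupta 9–8.
Every candidate loses at least once (Quinn loses to Blum; Blum loses to Tanaka; Aoki loses to Quinn; Tanaka loses to Gupta; Ruiz loses to Quinn; Gupta loses to Blum). The majority relation contains the cycle Blum beats Gupta beats Tanaka beats Blum, so there is no Condorcet winner.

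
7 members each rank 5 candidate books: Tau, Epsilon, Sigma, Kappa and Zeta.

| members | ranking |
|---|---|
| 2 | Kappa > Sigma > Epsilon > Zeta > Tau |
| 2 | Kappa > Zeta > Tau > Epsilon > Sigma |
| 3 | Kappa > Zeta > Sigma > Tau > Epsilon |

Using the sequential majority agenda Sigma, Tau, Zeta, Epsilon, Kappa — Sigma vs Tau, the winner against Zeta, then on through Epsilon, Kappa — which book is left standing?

Kappa

Round 1: Sigma vs Tau — 5–2, Sigma advances.
Round 2: Sigma vs Zeta — 2–5, Zeta advances.
Round 3: Zeta vs Epsilon — 5–2, Zeta advances.
Round 4: Zeta vs Kappa — 0–7, Kappa advances.
The agenda winner is Kappa.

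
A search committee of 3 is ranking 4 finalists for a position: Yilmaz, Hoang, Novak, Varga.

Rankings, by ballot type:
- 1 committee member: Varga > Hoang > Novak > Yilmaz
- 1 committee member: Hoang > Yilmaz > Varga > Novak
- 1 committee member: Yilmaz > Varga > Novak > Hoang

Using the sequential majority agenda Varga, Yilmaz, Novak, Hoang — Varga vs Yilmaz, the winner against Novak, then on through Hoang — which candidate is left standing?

Round 1: Varga vs Yilmaz — 1–2, Yilmaz advances.
Round 2: Yilmaz vs Novak — 2–1, Yilmaz advances.
Round 3: Yilmaz vs Hoang — 1–2, Hoang advances.
The agenda winner is Hoang.

Hoang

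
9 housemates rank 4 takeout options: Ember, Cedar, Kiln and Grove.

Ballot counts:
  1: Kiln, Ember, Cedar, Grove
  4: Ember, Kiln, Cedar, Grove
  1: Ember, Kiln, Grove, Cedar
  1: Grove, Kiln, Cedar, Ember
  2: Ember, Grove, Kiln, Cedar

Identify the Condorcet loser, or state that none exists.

Pairwise majorities:
Ember vs Cedar: 8 to 1, Ember.
Ember–Kiln: Ember 7–2.
Ember vs Grove: Ember wins 8–1.
Cedar vs Kiln: Cedar is ranked higher on 0 ballots, Kiln on 9. Kiln wins 9–0.
Cedar vs Grove: 5 to 4, Cedar.
Kiln vs Grove: Kiln wins 6–3.
Grove loses to every other restaurant — it is the Condorcet loser.

Grove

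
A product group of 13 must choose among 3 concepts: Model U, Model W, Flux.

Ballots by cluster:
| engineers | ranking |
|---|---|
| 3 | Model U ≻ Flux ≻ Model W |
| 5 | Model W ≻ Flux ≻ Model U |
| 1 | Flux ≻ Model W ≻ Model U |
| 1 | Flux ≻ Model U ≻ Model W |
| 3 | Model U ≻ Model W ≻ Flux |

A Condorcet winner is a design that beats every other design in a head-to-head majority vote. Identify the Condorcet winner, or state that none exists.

none

Check each pair by majority over 13 ballots:
Model U vs Model W: Model U wins 7–6.
Model U–Flux: Flux 7–6.
Model W vs Flux: Model W wins 8–5.
No design is unbeaten: Model U loses to Flux; Model W loses to Model U; Flux loses to Model W. In particular Model U > Model W > Flux > Model U is a majority cycle — no Condorcet winner exists.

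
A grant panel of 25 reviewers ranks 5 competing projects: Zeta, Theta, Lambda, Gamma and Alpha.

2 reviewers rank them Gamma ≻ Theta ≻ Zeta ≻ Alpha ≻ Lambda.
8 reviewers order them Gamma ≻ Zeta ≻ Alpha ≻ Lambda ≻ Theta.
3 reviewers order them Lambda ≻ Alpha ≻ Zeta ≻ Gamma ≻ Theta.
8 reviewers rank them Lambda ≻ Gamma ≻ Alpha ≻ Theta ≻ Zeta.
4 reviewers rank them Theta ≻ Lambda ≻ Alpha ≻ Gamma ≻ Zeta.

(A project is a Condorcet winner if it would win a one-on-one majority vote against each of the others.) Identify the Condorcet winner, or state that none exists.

Lambda

Head-to-head results (25 reviewers):
Zeta vs Theta: Zeta preferred on 8+3 = 11 ballots; Theta wins 14–11.
Zeta vs Lambda: Lambda, 15–10.
Zeta vs Gamma: Gamma, 22–3.
Zeta vs Alpha: Zeta preferred on 2+8 = 10 ballots; Alpha wins 15–10.
Theta vs Lambda: Lambda, 19–6.
Theta vs Gamma: Theta is ranked higher on 4 ballots, Gamma on 21. Gamma wins 21–4.
Theta vs Alpha: 2+4 = 6 for Theta, 19 for Alpha — Alpha by 19–6.
Lambda–Gamma: Lambda 15–10.
Lambda vs Alpha: 3+8+4 = 15 for Lambda, 10 for Alpha — Lambda by 15–10.
Gamma vs Alpha: Gamma, 18–7.
Only Lambda has no losses; Lambda is the Condorcet winner.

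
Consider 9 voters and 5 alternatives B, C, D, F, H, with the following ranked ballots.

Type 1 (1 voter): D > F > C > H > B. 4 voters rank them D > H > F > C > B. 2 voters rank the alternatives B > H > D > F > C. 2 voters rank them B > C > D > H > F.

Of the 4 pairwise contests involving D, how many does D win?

4

D against each rival (9 voters):
D–B: D 5–4.
D vs C: D preferred on 1+4+2 = 7 ballots; D wins 7–2.
D–F: D 9–0.
D vs H: D wins 7–2.
D beats B, C, F, H — 4 pairwise wins.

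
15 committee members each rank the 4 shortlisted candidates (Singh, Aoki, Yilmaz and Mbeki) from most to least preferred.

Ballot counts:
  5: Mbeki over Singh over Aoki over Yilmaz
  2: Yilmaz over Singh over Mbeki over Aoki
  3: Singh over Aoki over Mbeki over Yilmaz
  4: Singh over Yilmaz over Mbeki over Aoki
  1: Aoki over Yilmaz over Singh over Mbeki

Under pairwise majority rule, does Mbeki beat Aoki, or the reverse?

Mbeki

Ballots ranking Mbeki above Aoki: 5 + 2 + 4 = 11.
Ballots ranking Aoki above Mbeki: 15 − 11 = 4.
Mbeki wins the head-to-head 11–4.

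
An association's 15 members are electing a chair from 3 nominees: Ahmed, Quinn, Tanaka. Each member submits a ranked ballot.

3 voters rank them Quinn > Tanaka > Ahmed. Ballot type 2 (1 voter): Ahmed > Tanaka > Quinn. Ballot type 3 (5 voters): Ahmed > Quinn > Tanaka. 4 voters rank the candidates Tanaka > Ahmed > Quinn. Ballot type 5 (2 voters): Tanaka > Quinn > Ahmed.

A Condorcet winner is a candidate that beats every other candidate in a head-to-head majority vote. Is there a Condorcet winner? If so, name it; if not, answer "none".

Head-to-head results (15 voters):
Ahmed vs Quinn: Ahmed preferred on 1+5+4 = 10 ballots; Ahmed wins 10–5.
Ahmed vs Tanaka: 1+5 = 6 for Ahmed, 9 for Tanaka — Tanaka by 9–6.
Quinn vs Tanaka: 3+5 = 8 for Quinn, 7 for Tanaka — Quinn by 8–7.
No candidate is unbeaten: Ahmed loses to Tanaka; Quinn loses to Ahmed; Tanaka loses to Quinn. In particular Ahmed beats Quinn beats Tanaka beats Ahmed is a majority cycle — no Condorcet winner exists.

none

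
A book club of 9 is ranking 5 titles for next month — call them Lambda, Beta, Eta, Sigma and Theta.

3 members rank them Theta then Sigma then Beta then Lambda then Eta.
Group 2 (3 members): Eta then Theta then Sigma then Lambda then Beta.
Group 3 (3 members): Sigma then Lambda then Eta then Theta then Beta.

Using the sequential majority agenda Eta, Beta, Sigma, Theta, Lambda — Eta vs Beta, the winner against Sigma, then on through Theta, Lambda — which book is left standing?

Round 1: Eta vs Beta — 6–3, Eta advances.
Round 2: Eta vs Sigma — 3–6, Sigma advances.
Round 3: Sigma vs Theta — 3–6, Theta advances.
Round 4: Theta vs Lambda — 6–3, Theta advances.
Theta survives the agenda.

Theta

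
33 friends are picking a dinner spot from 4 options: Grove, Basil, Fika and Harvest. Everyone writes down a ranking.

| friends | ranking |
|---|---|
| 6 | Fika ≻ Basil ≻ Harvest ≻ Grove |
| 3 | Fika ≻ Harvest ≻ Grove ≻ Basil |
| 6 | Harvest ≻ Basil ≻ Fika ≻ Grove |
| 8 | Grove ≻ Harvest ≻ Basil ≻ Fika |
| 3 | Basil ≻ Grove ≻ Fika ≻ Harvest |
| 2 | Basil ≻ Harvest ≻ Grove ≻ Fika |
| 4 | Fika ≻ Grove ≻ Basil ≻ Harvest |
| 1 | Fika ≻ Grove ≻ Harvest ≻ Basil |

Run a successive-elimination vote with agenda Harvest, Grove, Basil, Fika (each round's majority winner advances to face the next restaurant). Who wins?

Fika

Round 1: Harvest vs Grove — 17–16, Harvest advances.
Round 2: Harvest vs Basil — 18–15, Harvest advances.
Round 3: Harvest vs Fika — 16–17, Fika advances.
The agenda winner is Fika.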